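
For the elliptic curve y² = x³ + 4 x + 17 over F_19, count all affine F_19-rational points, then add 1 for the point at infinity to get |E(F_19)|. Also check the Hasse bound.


Affine points = {(0, 6), (0, 13), (11, 9), (11, 10), (12, 8), (12, 11), (13, 9), (13, 10), (14, 9), (14, 10), (16, 4), (16, 15), (17, 1), (17, 18)}; affine count = 14; |E(F_19)| = 15.

Discriminant check: Δ ∝ 4a³ + 27b² = 4·4³ + 27·17² = 4·64 + 27·289 ≡ 3 (mod 19). Nonzero ⇒ E is nonsingular.
For each x ∈ F_19, compute rhs = x³ + 4·x + 17 mod 19, then count y ∈ F_19 with y² ≡ rhs.
  x = 0: rhs = 17, matching y values: 6, 13 (2 points).
  x = 1: rhs = 3, matching y values: none (0 points).
  x = 2: rhs = 14, matching y values: none (0 points).
  x = 3: rhs = 18, matching y values: none (0 points).
  x = 4: rhs = 2, matching y values: none (0 points).
  x = 5: rhs = 10, matching y values: none (0 points).
  x = 6: rhs = 10, matching y values: none (0 points).
  x = 7: rhs = 8, matching y values: none (0 points).
  x = 8: rhs = 10, matching y values: none (0 points).
  x = 9: rhs = 3, matching y values: none (0 points).
  x = 10: rhs = 12, matching y values: none (0 points).
  x = 11: rhs = 5, matching y values: 9, 10 (2 points).
  x = 12: rhs = 7, matching y values: 8, 11 (2 points).
  x = 13: rhs = 5, matching y values: 9, 10 (2 points).
  x = 14: rhs = 5, matching y values: 9, 10 (2 points).
  x = 15: rhs = 13, matching y values: none (0 points).
  x = 16: rhs = 16, matching y values: 4, 15 (2 points).
  x = 17: rhs = 1, matching y values: 1, 18 (2 points).
  x = 18: rhs = 12, matching y values: none (0 points).
Total affine count: 14.
Full point count |E(F_19)| = 14 + 1 = 15.
Hasse bound: |15 − (19+1)| = |-5| = 5 ≤ 2√19 ≈ 8.7178 ✓.


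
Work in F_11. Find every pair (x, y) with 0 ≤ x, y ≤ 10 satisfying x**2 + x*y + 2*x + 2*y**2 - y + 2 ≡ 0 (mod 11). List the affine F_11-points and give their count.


Affine F_11-points: {(1, 5), (1, 6), (2, 6), (2, 10), (3, 5), (7, 4), (8, 3), (8, 10), (9, 3), (9, 4)}; count = 10.

For each of the 121 pairs (x, y) ∈ F_11², evaluate f(x, y) mod 11. Record the zeros.
  x = 0: [0↦2, 1↦3, 2↦8, 3↦6, 4↦8, 5↦3, 6↦2, 7↦5, 8↦1, 9↦1, 10↦5]  zeros at y ∈ ∅
  x = 1: [0↦5, 1↦7, 2↦2, 3↦1, 4↦4, 5↦0, 6↦0, 7↦4, 8↦1, 9↦2, 10↦7]  zeros at y ∈ {5, 6}
  x = 2: [0↦10, 1↦2, 2↦9, 3↦9, 4↦2, 5↦10, 6↦0, 7↦5, 8↦3, 9↦5, 10↦0]  zeros at y ∈ {6, 10}
  x = 3: [0↦6, 1↦10, 2↦7, 3↦8, 4↦2, 5↦0, 6↦2, 7↦8, 8↦7, 9↦10, 10↦6]  zeros at y ∈ {5}
  x = 4: [0↦4, 1↦9, 2↦7, 3↦9, 4↦4, 5↦3, 6↦6, 7↦2, 8↦2, 9↦6, 10↦3]  zeros at y ∈ ∅
  x = 5: [0↦4, 1↦10, 2↦9, 3↦1, 4↦8, 5↦8, 6↦1, 7↦9, 8↦10, 9↦4, 10↦2]  zeros at y ∈ ∅
  x = 6: [0↦6, 1↦2, 2↦2, 3↦6, 4↦3, 5↦4, 6↦9, 7↦7, 8↦9, 9↦4, 10↦3]  zeros at y ∈ ∅
  x = 7: [0↦10, 1↦7, 2↦8, 3↦2, 4↦0, 5↦2, 6↦8, 7↦7, 8↦10, 9↦6, 10↦6]  zeros at y ∈ {4}
  x = 8: [0↦5, 1↦3, 2↦5, 3↦0, 4↦10, 5↦2, 6↦9, 7↦9, 8↦2, 9↦10, 10↦0]  zeros at y ∈ {3, 10}
  x = 9: [0↦2, 1↦1, 2↦4, 3↦0, 4↦0, 5↦4, 6↦1, 7↦2, 8↦7, 9↦5, 10↦7]  zeros at y ∈ {3, 4}
  x = 10: [0↦1, 1↦1, 2↦5, 3↦2, 4↦3, 5↦8, 6↦6, 7↦8, 8↦3, 9↦2, 10↦5]  zeros at y ∈ ∅
Collecting zeros: affine points = {(1, 5), (1, 6), (2, 6), (2, 10), (3, 5), (7, 4), (8, 3), (8, 10), (9, 3), (9, 4)}.
Total count |C(F_11)_aff| = 10.


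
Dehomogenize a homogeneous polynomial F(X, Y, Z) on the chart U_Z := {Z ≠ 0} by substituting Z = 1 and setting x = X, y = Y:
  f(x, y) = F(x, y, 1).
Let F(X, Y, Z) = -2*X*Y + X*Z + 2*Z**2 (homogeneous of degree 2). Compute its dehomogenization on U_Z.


f(x, y) = -2*x*y + x + 2

On U_Z we set Z = 1. Each monomial c·X^i·Y^j·Z^k in F becomes c·x^i·y^j·1^k = c·x^i·y^j.
Substituting Z = 1: F(X, Y, 1) = -2*x*y + x + 2.
Note: deg(f) ≤ deg(F) = 2; strict inequality happens when F is divisible by Z (lost terms).


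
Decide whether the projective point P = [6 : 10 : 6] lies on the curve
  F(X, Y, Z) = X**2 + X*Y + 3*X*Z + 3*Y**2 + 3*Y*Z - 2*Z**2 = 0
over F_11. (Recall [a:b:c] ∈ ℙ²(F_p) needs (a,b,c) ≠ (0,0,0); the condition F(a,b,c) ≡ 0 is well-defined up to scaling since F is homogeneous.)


F(6,10,6) ≡ 7 (mod 11); P is NOT on the curve.

Evaluate F(6, 10, 6) term-by-term (mod 11).
  X**2 ↦ 1·36·1·1 = 36
  X*Y ↦ 1·6·10·1 = 60
  3*X*Z ↦ 3·6·1·6 = 108
  3*Y**2 ↦ 3·1·100·1 = 300
  3*Y*Z ↦ 3·1·10·6 = 180
  -2*Z**2 ↦ -2·1·1·36 = -72
Sum: F(6, 10, 6) = (36) + (60) + (108) + (300) + (180) + (-72) = 612.
Reducing mod 11: 612 ≡ 7 (mod 11).
Since F(a, b, c) ≡ 7 ≠ 0 (mod 11), P does NOT lie on the curve.


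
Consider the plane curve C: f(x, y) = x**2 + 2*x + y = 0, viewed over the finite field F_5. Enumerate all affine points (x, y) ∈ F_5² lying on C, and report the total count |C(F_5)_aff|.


Affine F_5-points: {(0, 0), (1, 2), (2, 2), (3, 0), (4, 1)}; count = 5.

For each of the 25 pairs (x, y) ∈ F_5², evaluate f(x, y) mod 5. Record the zeros.
  x = 0: [0↦0, 1↦1, 2↦2, 3↦3, 4↦4]  zeros at y ∈ {0}
  x = 1: [0↦3, 1↦4, 2↦0, 3↦1, 4↦2]  zeros at y ∈ {2}
  x = 2: [0↦3, 1↦4, 2↦0, 3↦1, 4↦2]  zeros at y ∈ {2}
  x = 3: [0↦0, 1↦1, 2↦2, 3↦3, 4↦4]  zeros at y ∈ {0}
  x = 4: [0↦4, 1↦0, 2↦1, 3↦2, 4↦3]  zeros at y ∈ {1}
Collecting zeros: affine points = {(0, 0), (1, 2), (2, 2), (3, 0), (4, 1)}.
Total count |C(F_5)_aff| = 5.


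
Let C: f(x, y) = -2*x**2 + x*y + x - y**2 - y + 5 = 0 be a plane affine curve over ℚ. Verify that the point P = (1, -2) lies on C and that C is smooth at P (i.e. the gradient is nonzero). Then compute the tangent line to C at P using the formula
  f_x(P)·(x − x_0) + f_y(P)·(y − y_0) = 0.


Tangent line at P: -5*x + 4*y + 13 = 0.

Step 1: f(1, -2) = 0, so P lies on C.
Step 2: partial derivatives
  f_x(x, y) = -4*x + y + 1, f_y(x, y) = x - 2*y - 1.
  f_x(P) = -5, f_y(P) = 4 (gradient nonzero, so P is smooth).
Step 3: tangent line at P: -5·(x − 1) + 4·(y − -2) = 0.
Expanding: -5*x + 4*y + 13 = 0.


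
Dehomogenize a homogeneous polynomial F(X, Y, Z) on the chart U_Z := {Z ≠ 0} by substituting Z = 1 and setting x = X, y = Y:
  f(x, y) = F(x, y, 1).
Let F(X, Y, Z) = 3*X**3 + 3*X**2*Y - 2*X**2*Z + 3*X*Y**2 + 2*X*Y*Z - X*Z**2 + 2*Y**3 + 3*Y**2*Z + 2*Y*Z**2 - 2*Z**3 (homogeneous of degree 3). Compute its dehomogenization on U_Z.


f(x, y) = 3*x**3 + 3*x**2*y - 2*x**2 + 3*x*y**2 + 2*x*y - x + 2*y**3 + 3*y**2 + 2*y - 2

On U_Z we set Z = 1. Each monomial c·X^i·Y^j·Z^k in F becomes c·x^i·y^j·1^k = c·x^i·y^j.
Substituting Z = 1: F(X, Y, 1) = 3*x**3 + 3*x**2*y - 2*x**2 + 3*x*y**2 + 2*x*y - x + 2*y**3 + 3*y**2 + 2*y - 2.
Note: deg(f) ≤ deg(F) = 3; strict inequality happens when F is divisible by Z (lost terms).


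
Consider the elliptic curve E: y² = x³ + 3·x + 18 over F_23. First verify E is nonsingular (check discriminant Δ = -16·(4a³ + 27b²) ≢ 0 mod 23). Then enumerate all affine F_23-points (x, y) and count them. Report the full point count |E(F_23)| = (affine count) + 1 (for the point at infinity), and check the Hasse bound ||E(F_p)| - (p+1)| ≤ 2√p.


Affine points = {(0, 8), (0, 15), (2, 3), (2, 20), (3, 10), (3, 13), (4, 5), (4, 18), (8, 5), (8, 18), (10, 6), (10, 17), (11, 5), (11, 18), (13, 0), (18, 4), (18, 19), (21, 2), (21, 21)}; affine count = 19; |E(F_23)| = 20.

Discriminant check: Δ ∝ 4a³ + 27b² = 4·3³ + 27·18² = 4·27 + 27·324 ≡ 1 (mod 23). Nonzero ⇒ E is nonsingular.
For each x ∈ F_23, compute rhs = x³ + 3·x + 18 mod 23, then count y ∈ F_23 with y² ≡ rhs.
  x = 0: rhs = 18, matching y values: 8, 15 (2 points).
  x = 1: rhs = 22, matching y values: none (0 points).
  x = 2: rhs = 9, matching y values: 3, 20 (2 points).
  x = 3: rhs = 8, matching y values: 10, 13 (2 points).
  x = 4: rhs = 2, matching y values: 5, 18 (2 points).
  x = 5: rhs = 20, matching y values: none (0 points).
  x = 6: rhs = 22, matching y values: none (0 points).
  x = 7: rhs = 14, matching y values: none (0 points).
  x = 8: rhs = 2, matching y values: 5, 18 (2 points).
  x = 9: rhs = 15, matching y values: none (0 points).
  x = 10: rhs = 13, matching y values: 6, 17 (2 points).
  x = 11: rhs = 2, matching y values: 5, 18 (2 points).
  x = 12: rhs = 11, matching y values: none (0 points).
  x = 13: rhs = 0, matching y values: 0 (1 points).
  x = 14: rhs = 21, matching y values: none (0 points).
  x = 15: rhs = 11, matching y values: none (0 points).
  x = 16: rhs = 22, matching y values: none (0 points).
  x = 17: rhs = 14, matching y values: none (0 points).
  x = 18: rhs = 16, matching y values: 4, 19 (2 points).
  x = 19: rhs = 11, matching y values: none (0 points).
  x = 20: rhs = 5, matching y values: none (0 points).
  x = 21: rhs = 4, matching y values: 2, 21 (2 points).
  x = 22: rhs = 14, matching y values: none (0 points).
Total affine count: 19.
Full point count |E(F_23)| = 19 + 1 = 20.
Hasse bound: |20 − (23+1)| = |-4| = 4 ≤ 2√23 ≈ 9.5917 ✓.


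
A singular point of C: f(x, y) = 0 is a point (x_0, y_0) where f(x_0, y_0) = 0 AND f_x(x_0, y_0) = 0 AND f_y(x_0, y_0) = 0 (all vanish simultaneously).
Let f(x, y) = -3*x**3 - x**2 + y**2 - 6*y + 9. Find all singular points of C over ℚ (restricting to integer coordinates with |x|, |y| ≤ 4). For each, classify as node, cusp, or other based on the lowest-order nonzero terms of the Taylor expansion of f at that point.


Singular points: {(0, 3)}; classification: node.

Compute partial derivatives:
  f_x = -9*x**2 - 2*x.
  f_y = 2*y - 6.
Scan x_0 ∈ {−4, ..., 4}. For each x_0, f_y(x_0, y) is a polynomial in y; find its integer roots y ∈ {−4, ..., 4}, then test f_x and f at those candidates.
  x = -4: f_y(-4, y) = 2*y - 6; vanishes at y ∈ {3}. (-4, 3): f_x = -136 ≠ 0.
  x = -3: f_y(-3, y) = 2*y - 6; vanishes at y ∈ {3}. (-3, 3): f_x = -75 ≠ 0.
  x = -2: f_y(-2, y) = 2*y - 6; vanishes at y ∈ {3}. (-2, 3): f_x = -32 ≠ 0.
  x = -1: f_y(-1, y) = 2*y - 6; vanishes at y ∈ {3}. (-1, 3): f_x = -7 ≠ 0.
  x = 0: f_y(0, y) = 2*y - 6; vanishes at y ∈ {3}. (0, 3): f_x = 0, f = 0 — SINGULAR.
  x = 1: f_y(1, y) = 2*y - 6; vanishes at y ∈ {3}. (1, 3): f_x = -11 ≠ 0.
  x = 2: f_y(2, y) = 2*y - 6; vanishes at y ∈ {3}. (2, 3): f_x = -40 ≠ 0.
  x = 3: f_y(3, y) = 2*y - 6; vanishes at y ∈ {3}. (3, 3): f_x = -87 ≠ 0.
  x = 4: f_y(4, y) = 2*y - 6; vanishes at y ∈ {3}. (4, 3): f_x = -152 ≠ 0.
Only singular point on the grid: (0, 3).
Classify: substitute x = 0 + u, y = 3 + v and expand: f = -3*u**3 - u**2 + v**2.
No constant or linear terms (consistent with a singular point). Quadratic part: -u**2 + v**2. Cubic part: -3*u**3.
The quadratic part v**2 - u**2 = (v − u)(v + u) splits into two distinct linear factors, so there are two distinct tangent lines y − 3 = ±(x − 0) — this is a node (ordinary double point).
Classification: node.


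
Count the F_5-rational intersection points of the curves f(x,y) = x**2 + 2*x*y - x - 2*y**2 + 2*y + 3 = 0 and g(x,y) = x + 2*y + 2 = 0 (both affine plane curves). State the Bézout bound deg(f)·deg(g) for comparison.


Common zeros: {(1, 1), (2, 3)}; count = 2; Bézout bound = 2.

deg(f) = 2, deg(g) = 1, so Bézout bound = 2.
Scan x ∈ F_5. For each x, list the y ∈ F_5 with f(x, y) ≡ 0 and those with g(x, y) ≡ 0 (mod 5); the common zeros in that column are the intersection.
  x = 0: f ≡ 0 at y ∈ ∅; g ≡ 0 at y ∈ {4}; common: ∅.
  x = 1: f ≡ 0 at y ∈ {1}; g ≡ 0 at y ∈ {1}; common: {1}.
  x = 2: f ≡ 0 at y ∈ {0, 3}; g ≡ 0 at y ∈ {3}; common: {3}.
  x = 3: f ≡ 0 at y ∈ {1, 3}; g ≡ 0 at y ∈ {0}; common: ∅.
  x = 4: f ≡ 0 at y ∈ {0}; g ≡ 0 at y ∈ {2}; common: ∅.
Collecting: common zeros = {(1, 1), (2, 3)}, so the count is 2.
Comparison with the Bézout bound: 2 ≤ 2 = deg(f)·deg(g), as expected for curves with no common component (the bound is attained).


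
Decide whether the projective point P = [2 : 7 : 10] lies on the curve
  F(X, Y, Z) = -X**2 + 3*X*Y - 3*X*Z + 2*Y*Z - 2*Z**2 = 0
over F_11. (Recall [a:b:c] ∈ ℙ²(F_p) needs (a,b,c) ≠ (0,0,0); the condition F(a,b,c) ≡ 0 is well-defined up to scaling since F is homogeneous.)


F(2,7,10) ≡ 6 (mod 11); P is NOT on the curve.

Evaluate F(2, 7, 10) term-by-term (mod 11).
  -X**2 ↦ -1·4·1·1 = -4
  3*X*Y ↦ 3·2·7·1 = 42
  -3*X*Z ↦ -3·2·1·10 = -60
  2*Y*Z ↦ 2·1·7·10 = 140
  -2*Z**2 ↦ -2·1·1·100 = -200
Sum: F(2, 7, 10) = (-4) + (42) + (-60) + (140) + (-200) = -82.
Reducing mod 11: -82 ≡ 6 (mod 11).
Since F(a, b, c) ≡ 6 ≠ 0 (mod 11), P does NOT lie on the curve.


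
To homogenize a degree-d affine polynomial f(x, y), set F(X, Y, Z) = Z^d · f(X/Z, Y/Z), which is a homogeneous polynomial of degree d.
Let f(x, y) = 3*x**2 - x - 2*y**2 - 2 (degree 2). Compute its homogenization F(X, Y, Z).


F(X, Y, Z) = 3*X**2 - X*Z - 2*Y**2 - 2*Z**2

deg(f) = 2.
Substitute x = X/Z, y = Y/Z into f, then multiply by Z^2.
  monomial 3·x^2·y^0 ↦ 3·X^2·Y^0·Z^0.
  monomial -1·x^1·y^0 ↦ -1·X^1·Y^0·Z^1.
  monomial -2·x^0·y^2 ↦ -2·X^0·Y^2·Z^0.
  monomial -2·x^0·y^0 ↦ -2·X^0·Y^0·Z^2.
Collecting: F(X, Y, Z) = 3*X**2 - X*Z - 2*Y**2 - 2*Z**2.


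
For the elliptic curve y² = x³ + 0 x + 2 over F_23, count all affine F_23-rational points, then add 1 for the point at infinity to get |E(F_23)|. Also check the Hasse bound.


Affine points = {(0, 5), (0, 18), (1, 7), (1, 16), (3, 11), (3, 12), (5, 9), (5, 14), (7, 0), (8, 10), (8, 13), (9, 8), (9, 15), (10, 6), (10, 17), (14, 3), (14, 20), (16, 2), (16, 21), (17, 4), (17, 19), (22, 1), (22, 22)}; affine count = 23; |E(F_23)| = 24.

Discriminant check: Δ ∝ 4a³ + 27b² = 4·0³ + 27·2² = 4·0 + 27·4 ≡ 16 (mod 23). Nonzero ⇒ E is nonsingular.
For each x ∈ F_23, compute rhs = x³ + 0·x + 2 mod 23, then count y ∈ F_23 with y² ≡ rhs.
  x = 0: rhs = 2, matching y values: 5, 18 (2 points).
  x = 1: rhs = 3, matching y values: 7, 16 (2 points).
  x = 2: rhs = 10, matching y values: none (0 points).
  x = 3: rhs = 6, matching y values: 11, 12 (2 points).
  x = 4: rhs = 20, matching y values: none (0 points).
  x = 5: rhs = 12, matching y values: 9, 14 (2 points).
  x = 6: rhs = 11, matching y values: none (0 points).
  x = 7: rhs = 0, matching y values: 0 (1 points).
  x = 8: rhs = 8, matching y values: 10, 13 (2 points).
  x = 9: rhs = 18, matching y values: 8, 15 (2 points).
  x = 10: rhs = 13, matching y values: 6, 17 (2 points).
  x = 11: rhs = 22, matching y values: none (0 points).
  x = 12: rhs = 5, matching y values: none (0 points).
  x = 13: rhs = 14, matching y values: none (0 points).
  x = 14: rhs = 9, matching y values: 3, 20 (2 points).
  x = 15: rhs = 19, matching y values: none (0 points).
  x = 16: rhs = 4, matching y values: 2, 21 (2 points).
  x = 17: rhs = 16, matching y values: 4, 19 (2 points).
  x = 18: rhs = 15, matching y values: none (0 points).
  x = 19: rhs = 7, matching y values: none (0 points).
  x = 20: rhs = 21, matching y values: none (0 points).
  x = 21: rhs = 17, matching y values: none (0 points).
  x = 22: rhs = 1, matching y values: 1, 22 (2 points).
Total affine count: 23.
Full point count |E(F_23)| = 23 + 1 = 24.
Hasse bound: |24 − (23+1)| = |0| = 0 ≤ 2√23 ≈ 9.5917 ✓.


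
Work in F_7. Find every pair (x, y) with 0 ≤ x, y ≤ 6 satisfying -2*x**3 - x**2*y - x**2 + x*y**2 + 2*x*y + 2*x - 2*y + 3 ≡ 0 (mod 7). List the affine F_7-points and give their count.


Affine F_7-points: {(0, 5), (1, 4), (3, 1), (3, 3), (4, 0), (4, 6)}; count = 6.

For each of the 49 pairs (x, y) ∈ F_7², evaluate f(x, y) mod 7. Record the zeros.
  x = 0: [0↦3, 1↦1, 2↦6, 3↦4, 4↦2, 5↦0, 6↦5]  zeros at y ∈ {5}
  x = 1: [0↦2, 1↦2, 2↦4, 3↦1, 4↦0, 5↦1, 6↦4]  zeros at y ∈ {4}
  x = 2: [0↦1, 1↦1, 2↦5, 3↦6, 4↦4, 5↦6, 6↦5]  zeros at y ∈ ∅
  x = 3: [0↦2, 1↦0, 2↦4, 3↦0, 4↦2, 5↦3, 6↦3]  zeros at y ∈ {1, 3}
  x = 4: [0↦0, 1↦1, 2↦3, 3↦6, 4↦3, 5↦1, 6↦0]  zeros at y ∈ {0, 6}
  x = 5: [0↦4, 1↦6, 2↦4, 3↦5, 4↦2, 5↦2, 6↦5]  zeros at y ∈ ∅
  x = 6: [0↦2, 1↦3, 2↦2, 3↦6, 4↦1, 5↦1, 6↦6]  zeros at y ∈ ∅
Collecting zeros: affine points = {(0, 5), (1, 4), (3, 1), (3, 3), (4, 0), (4, 6)}.
Total count |C(F_7)_aff| = 6.


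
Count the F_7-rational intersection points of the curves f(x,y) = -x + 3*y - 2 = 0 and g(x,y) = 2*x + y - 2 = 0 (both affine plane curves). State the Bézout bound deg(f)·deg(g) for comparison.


Common zeros: ∅; count = 0; Bézout bound = 1.

deg(f) = 1, deg(g) = 1, so Bézout bound = 1.
Scan x ∈ F_7. For each x, list the y ∈ F_7 with f(x, y) ≡ 0 and those with g(x, y) ≡ 0 (mod 7); the common zeros in that column are the intersection.
  x = 0: f ≡ 0 at y ∈ {3}; g ≡ 0 at y ∈ {2}; common: ∅.
  x = 1: f ≡ 0 at y ∈ {1}; g ≡ 0 at y ∈ {0}; common: ∅.
  x = 2: f ≡ 0 at y ∈ {6}; g ≡ 0 at y ∈ {5}; common: ∅.
  x = 3: f ≡ 0 at y ∈ {4}; g ≡ 0 at y ∈ {3}; common: ∅.
  x = 4: f ≡ 0 at y ∈ {2}; g ≡ 0 at y ∈ {1}; common: ∅.
  x = 5: f ≡ 0 at y ∈ {0}; g ≡ 0 at y ∈ {6}; common: ∅.
  x = 6: f ≡ 0 at y ∈ {5}; g ≡ 0 at y ∈ {4}; common: ∅.
Collecting: common zeros = ∅, so the count is 0.
Comparison with the Bézout bound: 0 ≤ 1 = deg(f)·deg(g), as expected for curves with no common component (the affine F_7-count falls short of the bound because intersections may lie at infinity, over extension fields, or carry multiplicity).


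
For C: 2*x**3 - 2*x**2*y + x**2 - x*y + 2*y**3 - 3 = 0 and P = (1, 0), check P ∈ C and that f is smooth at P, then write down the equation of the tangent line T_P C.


Tangent line at P: 8*x - 3*y - 8 = 0.

Step 1: f(1, 0) = 0, so P lies on C.
Step 2: partial derivatives
  f_x(x, y) = 6*x**2 - 4*x*y + 2*x - y, f_y(x, y) = -2*x**2 - x + 6*y**2.
  f_x(P) = 8, f_y(P) = -3 (gradient nonzero, so P is smooth).
Step 3: tangent line at P: 8·(x − 1) + -3·(y − 0) = 0.
Expanding: 8*x - 3*y - 8 = 0.


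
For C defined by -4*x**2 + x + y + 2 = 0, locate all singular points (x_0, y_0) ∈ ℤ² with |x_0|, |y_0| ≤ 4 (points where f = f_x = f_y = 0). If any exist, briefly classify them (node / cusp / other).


No singular points in the scanned grid; C is smooth there.

Compute partial derivatives:
  f_x = 1 - 8*x.
  f_y = 1.
f_y = 1 is a nonzero constant, so f_y never vanishes: no point (x, y) can satisfy f = f_x = f_y = 0. In particular no (x, y) ∈ {−4, ..., 4}² is singular; the curve is smooth.


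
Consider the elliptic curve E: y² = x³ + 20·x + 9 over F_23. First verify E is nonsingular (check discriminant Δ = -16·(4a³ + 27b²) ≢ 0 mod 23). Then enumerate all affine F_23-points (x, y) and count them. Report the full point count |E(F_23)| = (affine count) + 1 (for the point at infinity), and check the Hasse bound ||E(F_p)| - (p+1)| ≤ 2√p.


Affine points = {(0, 3), (0, 20), (3, 2), (3, 21), (5, 2), (5, 21), (6, 0), (7, 3), (7, 20), (10, 6), (10, 17), (15, 2), (15, 21), (16, 3), (16, 20), (17, 8), (17, 15), (19, 7), (19, 16)}; affine count = 19; |E(F_23)| = 20.

Discriminant check: Δ ∝ 4a³ + 27b² = 4·20³ + 27·9² = 4·8000 + 27·81 ≡ 9 (mod 23). Nonzero ⇒ E is nonsingular.
For each x ∈ F_23, compute rhs = x³ + 20·x + 9 mod 23, then count y ∈ F_23 with y² ≡ rhs.
  x = 0: rhs = 9, matching y values: 3, 20 (2 points).
  x = 1: rhs = 7, matching y values: none (0 points).
  x = 2: rhs = 11, matching y values: none (0 points).
  x = 3: rhs = 4, matching y values: 2, 21 (2 points).
  x = 4: rhs = 15, matching y values: none (0 points).
  x = 5: rhs = 4, matching y values: 2, 21 (2 points).
  x = 6: rhs = 0, matching y values: 0 (1 points).
  x = 7: rhs = 9, matching y values: 3, 20 (2 points).
  x = 8: rhs = 14, matching y values: none (0 points).
  x = 9: rhs = 21, matching y values: none (0 points).
  x = 10: rhs = 13, matching y values: 6, 17 (2 points).
  x = 11: rhs = 19, matching y values: none (0 points).
  x = 12: rhs = 22, matching y values: none (0 points).
  x = 13: rhs = 5, matching y values: none (0 points).
  x = 14: rhs = 20, matching y values: none (0 points).
  x = 15: rhs = 4, matching y values: 2, 21 (2 points).
  x = 16: rhs = 9, matching y values: 3, 20 (2 points).
  x = 17: rhs = 18, matching y values: 8, 15 (2 points).
  x = 18: rhs = 14, matching y values: none (0 points).
  x = 19: rhs = 3, matching y values: 7, 16 (2 points).
  x = 20: rhs = 14, matching y values: none (0 points).
  x = 21: rhs = 7, matching y values: none (0 points).
  x = 22: rhs = 11, matching y values: none (0 points).
Total affine count: 19.
Full point count |E(F_23)| = 19 + 1 = 20.
Hasse bound: |20 − (23+1)| = |-4| = 4 ≤ 2√23 ≈ 9.5917 ✓.


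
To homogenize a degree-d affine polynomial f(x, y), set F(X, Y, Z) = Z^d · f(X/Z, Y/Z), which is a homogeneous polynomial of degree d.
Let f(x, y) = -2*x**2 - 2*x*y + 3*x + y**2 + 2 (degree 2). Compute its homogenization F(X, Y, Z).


F(X, Y, Z) = -2*X**2 - 2*X*Y + 3*X*Z + Y**2 + 2*Z**2

deg(f) = 2.
Substitute x = X/Z, y = Y/Z into f, then multiply by Z^2.
  monomial -2·x^2·y^0 ↦ -2·X^2·Y^0·Z^0.
  monomial -2·x^1·y^1 ↦ -2·X^1·Y^1·Z^0.
  monomial 3·x^1·y^0 ↦ 3·X^1·Y^0·Z^1.
  monomial 1·x^0·y^2 ↦ 1·X^0·Y^2·Z^0.
  monomial 2·x^0·y^0 ↦ 2·X^0·Y^0·Z^2.
Collecting: F(X, Y, Z) = -2*X**2 - 2*X*Y + 3*X*Z + Y**2 + 2*Z**2.


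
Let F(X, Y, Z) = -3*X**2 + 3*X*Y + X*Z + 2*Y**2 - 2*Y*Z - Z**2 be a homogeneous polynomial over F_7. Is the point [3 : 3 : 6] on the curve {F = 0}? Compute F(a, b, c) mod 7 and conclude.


F(3,3,6) ≡ 6 (mod 7); P is NOT on the curve.

Evaluate F(3, 3, 6) term-by-term (mod 7).
  -3*X**2 ↦ -3·9·1·1 = -27
  3*X*Y ↦ 3·3·3·1 = 27
  X*Z ↦ 1·3·1·6 = 18
  2*Y**2 ↦ 2·1·9·1 = 18
  -2*Y*Z ↦ -2·1·3·6 = -36
  -Z**2 ↦ -1·1·1·36 = -36
Sum: F(3, 3, 6) = (-27) + (27) + (18) + (18) + (-36) + (-36) = -36.
Reducing mod 7: -36 ≡ 6 (mod 7).
Since F(a, b, c) ≡ 6 ≠ 0 (mod 7), P does NOT lie on the curve.


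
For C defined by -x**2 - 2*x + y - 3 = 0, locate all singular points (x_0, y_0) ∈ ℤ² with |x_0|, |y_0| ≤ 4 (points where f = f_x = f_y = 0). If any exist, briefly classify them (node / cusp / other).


No singular points in the scanned grid; C is smooth there.

Compute partial derivatives:
  f_x = -2*x - 2.
  f_y = 1.
f_y = 1 is a nonzero constant, so f_y never vanishes: no point (x, y) can satisfy f = f_x = f_y = 0. In particular no (x, y) ∈ {−4, ..., 4}² is singular; the curve is smooth.


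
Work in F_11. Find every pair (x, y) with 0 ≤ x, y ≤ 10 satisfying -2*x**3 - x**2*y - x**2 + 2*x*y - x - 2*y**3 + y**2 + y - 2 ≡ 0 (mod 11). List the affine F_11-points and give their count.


Affine F_11-points: {(0, 3), (0, 4), (0, 10), (1, 4), (2, 3), (2, 4), (2, 10), (3, 9), (4, 2), (4, 7), (4, 8), (5, 1), (7, 3), (9, 10), (10, 0)}; count = 15.

For each of the 121 pairs (x, y) ∈ F_11², evaluate f(x, y) mod 11. Record the zeros.
  x = 0: [0↦9, 1↦9, 2↦10, 3↦0, 4↦0, 5↦9, 6↦4, 7↦6, 8↦3, 9↦5, 10↦0]  zeros at y ∈ {3, 4, 10}
  x = 1: [0↦5, 1↦6, 2↦8, 3↦10, 4↦0, 5↦10, 6↦6, 7↦9, 8↦7, 9↦10, 10↦6]  zeros at y ∈ {4}
  x = 2: [0↦9, 1↦9, 2↦10, 3↦0, 4↦0, 5↦9, 6↦4, 7↦6, 8↦3, 9↦5, 10↦0]  zeros at y ∈ {3, 4, 10}
  x = 3: [0↦9, 1↦6, 2↦4, 3↦2, 4↦10, 5↦5, 6↦8, 7↦7, 8↦1, 9↦0, 10↦3]  zeros at y ∈ {9}
  x = 4: [0↦4, 1↦7, 2↦0, 3↦4, 4↦7, 5↦8, 6↦6, 7↦0, 8↦0, 9↦5, 10↦3]  zeros at y ∈ {2, 7, 8}
  x = 5: [0↦4, 1↦0, 2↦8, 3↦5, 4↦1, 5↦6, 6↦8, 7↦6, 8↦10, 9↦8, 10↦10]  zeros at y ∈ {1}
  x = 6: [0↦8, 1↦6, 2↦5, 3↦4, 4↦2, 5↦9, 6↦2, 7↦2, 8↦8, 9↦8, 10↦1]  zeros at y ∈ ∅
  x = 7: [0↦4, 1↦2, 2↦1, 3↦0, 4↦9, 5↦5, 6↦9, 7↦9, 8↦4, 9↦4, 10↦8]  zeros at y ∈ {3}
  x = 8: [0↦2, 1↦9, 2↦6, 3↦3, 4↦10, 5↦4, 6↦6, 7↦4, 8↦8, 9↦6, 10↦8]  zeros at y ∈ ∅
  x = 9: [0↦1, 1↦4, 2↦8, 3↦1, 4↦4, 5↦5, 6↦3, 7↦8, 8↦8, 9↦2, 10↦0]  zeros at y ∈ {10}
  x = 10: [0↦0, 1↦8, 2↦6, 3↦4, 4↦1, 5↦7, 6↦10, 7↦9, 8↦3, 9↦2, 10↦5]  zeros at y ∈ {0}
Collecting zeros: affine points = {(0, 3), (0, 4), (0, 10), (1, 4), (2, 3), (2, 4), (2, 10), (3, 9), (4, 2), (4, 7), (4, 8), (5, 1), (7, 3), (9, 10), (10, 0)}.
Total count |C(F_11)_aff| = 15.


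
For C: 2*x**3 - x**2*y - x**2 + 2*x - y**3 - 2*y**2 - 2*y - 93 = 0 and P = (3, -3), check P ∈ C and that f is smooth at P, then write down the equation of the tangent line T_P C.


Tangent line at P: 68*x - 26*y - 282 = 0.

Step 1: f(3, -3) = 0, so P lies on C.
Step 2: partial derivatives
  f_x(x, y) = 6*x**2 - 2*x*y - 2*x + 2, f_y(x, y) = -x**2 - 3*y**2 - 4*y - 2.
  f_x(P) = 68, f_y(P) = -26 (gradient nonzero, so P is smooth).
Step 3: tangent line at P: 68·(x − 3) + -26·(y − -3) = 0.
Expanding: 68*x - 26*y - 282 = 0.


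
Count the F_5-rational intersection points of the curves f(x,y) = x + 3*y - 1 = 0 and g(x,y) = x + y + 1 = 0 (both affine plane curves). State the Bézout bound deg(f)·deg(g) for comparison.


Common zeros: {(3, 1)}; count = 1; Bézout bound = 1.

deg(f) = 1, deg(g) = 1, so Bézout bound = 1.
Scan x ∈ F_5. For each x, list the y ∈ F_5 with f(x, y) ≡ 0 and those with g(x, y) ≡ 0 (mod 5); the common zeros in that column are the intersection.
  x = 0: f ≡ 0 at y ∈ {2}; g ≡ 0 at y ∈ {4}; common: ∅.
  x = 1: f ≡ 0 at y ∈ {0}; g ≡ 0 at y ∈ {3}; common: ∅.
  x = 2: f ≡ 0 at y ∈ {3}; g ≡ 0 at y ∈ {2}; common: ∅.
  x = 3: f ≡ 0 at y ∈ {1}; g ≡ 0 at y ∈ {1}; common: {1}.
  x = 4: f ≡ 0 at y ∈ {4}; g ≡ 0 at y ∈ {0}; common: ∅.
Collecting: common zeros = {(3, 1)}, so the count is 1.
Comparison with the Bézout bound: 1 ≤ 1 = deg(f)·deg(g), as expected for curves with no common component (the bound is attained).


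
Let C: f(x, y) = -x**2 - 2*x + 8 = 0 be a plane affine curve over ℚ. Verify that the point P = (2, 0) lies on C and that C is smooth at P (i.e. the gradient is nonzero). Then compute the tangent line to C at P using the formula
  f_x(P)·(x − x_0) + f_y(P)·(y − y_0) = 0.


Tangent line at P: 12 - 6*x = 0.

Step 1: f(2, 0) = 0, so P lies on C.
Step 2: partial derivatives
  f_x(x, y) = -2*x - 2, f_y(x, y) = 0.
  f_x(P) = -6, f_y(P) = 0 (gradient nonzero, so P is smooth).
Step 3: tangent line at P: -6·(x − 2) + 0·(y − 0) = 0.
Expanding: 12 - 6*x = 0.


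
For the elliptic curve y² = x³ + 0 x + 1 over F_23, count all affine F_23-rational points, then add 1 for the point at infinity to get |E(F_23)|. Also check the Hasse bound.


Affine points = {(0, 1), (0, 22), (1, 5), (1, 18), (2, 3), (2, 20), (10, 9), (10, 14), (12, 2), (12, 21), (13, 6), (13, 17), (14, 10), (14, 13), (15, 8), (15, 15), (16, 7), (16, 16), (19, 11), (19, 12), (21, 4), (21, 19), (22, 0)}; affine count = 23; |E(F_23)| = 24.

Discriminant check: Δ ∝ 4a³ + 27b² = 4·0³ + 27·1² = 4·0 + 27·1 ≡ 4 (mod 23). Nonzero ⇒ E is nonsingular.
For each x ∈ F_23, compute rhs = x³ + 0·x + 1 mod 23, then count y ∈ F_23 with y² ≡ rhs.
  x = 0: rhs = 1, matching y values: 1, 22 (2 points).
  x = 1: rhs = 2, matching y values: 5, 18 (2 points).
  x = 2: rhs = 9, matching y values: 3, 20 (2 points).
  x = 3: rhs = 5, matching y values: none (0 points).
  x = 4: rhs = 19, matching y values: none (0 points).
  x = 5: rhs = 11, matching y values: none (0 points).
  x = 6: rhs = 10, matching y values: none (0 points).
  x = 7: rhs = 22, matching y values: none (0 points).
  x = 8: rhs = 7, matching y values: none (0 points).
  x = 9: rhs = 17, matching y values: none (0 points).
  x = 10: rhs = 12, matching y values: 9, 14 (2 points).
  x = 11: rhs = 21, matching y values: none (0 points).
  x = 12: rhs = 4, matching y values: 2, 21 (2 points).
  x = 13: rhs = 13, matching y values: 6, 17 (2 points).
  x = 14: rhs = 8, matching y values: 10, 13 (2 points).
  x = 15: rhs = 18, matching y values: 8, 15 (2 points).
  x = 16: rhs = 3, matching y values: 7, 16 (2 points).
  x = 17: rhs = 15, matching y values: none (0 points).
  x = 18: rhs = 14, matching y values: none (0 points).
  x = 19: rhs = 6, matching y values: 11, 12 (2 points).
  x = 20: rhs = 20, matching y values: none (0 points).
  x = 21: rhs = 16, matching y values: 4, 19 (2 points).
  x = 22: rhs = 0, matching y values: 0 (1 points).
Total affine count: 23.
Full point count |E(F_23)| = 23 + 1 = 24.
Hasse bound: |24 − (23+1)| = |0| = 0 ≤ 2√23 ≈ 9.5917 ✓.


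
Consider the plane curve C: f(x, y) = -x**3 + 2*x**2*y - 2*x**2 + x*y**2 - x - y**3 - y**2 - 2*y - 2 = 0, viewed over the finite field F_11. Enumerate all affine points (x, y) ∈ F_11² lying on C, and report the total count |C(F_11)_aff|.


Affine F_11-points: {(0, 3), (0, 8), (0, 10), (1, 3), (2, 4), (3, 1), (3, 3), (3, 9), (4, 7), (5, 5), (6, 4), (6, 6), (7, 2), (7, 5), (7, 10), (9, 0), (9, 4)}; count = 17.

For each of the 121 pairs (x, y) ∈ F_11², evaluate f(x, y) mod 11. Record the zeros.
  x = 0: [0↦9, 1↦5, 2↦4, 3↦0, 4↦9, 5↦3, 6↦9, 7↦10, 8↦0, 9↦6, 10↦0]  zeros at y ∈ {3, 8, 10}
  x = 1: [0↦5, 1↦4, 2↦8, 3↦0, 4↦7, 5↦1, 6↦9, 7↦3, 8↦10, 9↦2, 10↦6]  zeros at y ∈ {3}
  x = 2: [0↦2, 1↦8, 2↦10, 3↦2, 4↦0, 5↦9, 6↦1, 7↦3, 8↦9, 9↦2, 10↦9]  zeros at y ∈ {4}
  x = 3: [0↦5, 1↦0, 2↦4, 3↦0, 4↦4, 5↦10, 6↦1, 7↦4, 8↦2, 9↦0, 10↦3]  zeros at y ∈ {1, 3, 9}
  x = 4: [0↦8, 1↦7, 2↦6, 3↦10, 4↦2, 5↦9, 6↦3, 7↦0, 8↦5, 9↦1, 10↦4]  zeros at y ∈ {7}
  x = 5: [0↦5, 1↦1, 2↦10, 3↦4, 4↦10, 5↦0, 6↦1, 7↦7, 8↦1, 9↦10, 10↦6]  zeros at y ∈ {5}
  x = 6: [0↦1, 1↦9, 2↦10, 3↦9, 4↦0, 5↦10, 6↦0, 7↦8, 8↦6, 9↦10, 10↦3]  zeros at y ∈ {4, 6}
  x = 7: [0↦1, 1↦3, 2↦0, 3↦8, 4↦10, 5↦0, 6↦5, 7↦8, 8↦3, 9↦6, 10↦0]  zeros at y ∈ {2, 5, 10}
  x = 8: [0↦10, 1↦10, 2↦7, 3↦6, 4↦1, 5↦8, 6↦10, 7↦1, 8↦8, 9↦3, 10↦2]  zeros at y ∈ ∅
  x = 9: [0↦0, 1↦2, 2↦3, 3↦8, 4↦0, 5↦6, 6↦9, 7↦3, 8↦4, 9↦6, 10↦3]  zeros at y ∈ {0, 4}
  x = 10: [0↦9, 1↦6, 2↦4, 3↦8, 4↦1, 5↦10, 6↦7, 7↦8, 8↦7, 9↦9, 10↦8]  zeros at y ∈ ∅
Collecting zeros: affine points = {(0, 3), (0, 8), (0, 10), (1, 3), (2, 4), (3, 1), (3, 3), (3, 9), (4, 7), (5, 5), (6, 4), (6, 6), (7, 2), (7, 5), (7, 10), (9, 0), (9, 4)}.
Total count |C(F_11)_aff| = 17.


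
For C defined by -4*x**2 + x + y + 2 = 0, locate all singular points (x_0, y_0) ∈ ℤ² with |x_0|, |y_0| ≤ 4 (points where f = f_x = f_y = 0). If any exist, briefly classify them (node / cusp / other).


No singular points in the scanned grid; C is smooth there.

Compute partial derivatives:
  f_x = 1 - 8*x.
  f_y = 1.
f_y = 1 is a nonzero constant, so f_y never vanishes: no point (x, y) can satisfy f = f_x = f_y = 0. In particular no (x, y) ∈ {−4, ..., 4}² is singular; the curve is smooth.


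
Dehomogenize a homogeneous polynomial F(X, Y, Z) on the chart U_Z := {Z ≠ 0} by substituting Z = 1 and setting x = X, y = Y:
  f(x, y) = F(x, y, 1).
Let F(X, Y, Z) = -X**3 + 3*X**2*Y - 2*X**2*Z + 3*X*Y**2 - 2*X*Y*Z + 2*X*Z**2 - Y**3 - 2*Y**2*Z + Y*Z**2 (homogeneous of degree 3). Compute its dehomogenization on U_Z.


f(x, y) = -x**3 + 3*x**2*y - 2*x**2 + 3*x*y**2 - 2*x*y + 2*x - y**3 - 2*y**2 + y

On U_Z we set Z = 1. Each monomial c·X^i·Y^j·Z^k in F becomes c·x^i·y^j·1^k = c·x^i·y^j.
Substituting Z = 1: F(X, Y, 1) = -x**3 + 3*x**2*y - 2*x**2 + 3*x*y**2 - 2*x*y + 2*x - y**3 - 2*y**2 + y.
Note: deg(f) ≤ deg(F) = 3; strict inequality happens when F is divisible by Z (lost terms).


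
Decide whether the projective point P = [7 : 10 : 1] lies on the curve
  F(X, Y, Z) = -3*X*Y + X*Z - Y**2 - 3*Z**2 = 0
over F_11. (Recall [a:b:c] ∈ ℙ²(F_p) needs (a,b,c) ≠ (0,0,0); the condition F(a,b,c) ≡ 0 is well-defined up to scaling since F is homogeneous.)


F(7,10,1) ≡ 2 (mod 11); P is NOT on the curve.

Evaluate F(7, 10, 1) term-by-term (mod 11).
  -3*X*Y ↦ -3·7·10·1 = -210
  X*Z ↦ 1·7·1·1 = 7
  -Y**2 ↦ -1·1·100·1 = -100
  -3*Z**2 ↦ -3·1·1·1 = -3
Sum: F(7, 10, 1) = (-210) + (7) + (-100) + (-3) = -306.
Reducing mod 11: -306 ≡ 2 (mod 11).
Since F(a, b, c) ≡ 2 ≠ 0 (mod 11), P does NOT lie on the curve.


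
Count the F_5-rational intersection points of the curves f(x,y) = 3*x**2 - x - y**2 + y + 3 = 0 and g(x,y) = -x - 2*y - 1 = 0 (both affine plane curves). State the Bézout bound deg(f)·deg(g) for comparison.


Common zeros: ∅; count = 0; Bézout bound = 2.

deg(f) = 2, deg(g) = 1, so Bézout bound = 2.
Scan x ∈ F_5. For each x, list the y ∈ F_5 with f(x, y) ≡ 0 and those with g(x, y) ≡ 0 (mod 5); the common zeros in that column are the intersection.
  x = 0: f ≡ 0 at y ∈ ∅; g ≡ 0 at y ∈ {2}; common: ∅.
  x = 1: f ≡ 0 at y ∈ {0, 1}; g ≡ 0 at y ∈ {4}; common: ∅.
  x = 2: f ≡ 0 at y ∈ ∅; g ≡ 0 at y ∈ {1}; common: ∅.
  x = 3: f ≡ 0 at y ∈ {2, 4}; g ≡ 0 at y ∈ {3}; common: ∅.
  x = 4: f ≡ 0 at y ∈ {2, 4}; g ≡ 0 at y ∈ {0}; common: ∅.
Collecting: common zeros = ∅, so the count is 0.
Comparison with the Bézout bound: 0 ≤ 2 = deg(f)·deg(g), as expected for curves with no common component (the affine F_5-count falls short of the bound because intersections may lie at infinity, over extension fields, or carry multiplicity).


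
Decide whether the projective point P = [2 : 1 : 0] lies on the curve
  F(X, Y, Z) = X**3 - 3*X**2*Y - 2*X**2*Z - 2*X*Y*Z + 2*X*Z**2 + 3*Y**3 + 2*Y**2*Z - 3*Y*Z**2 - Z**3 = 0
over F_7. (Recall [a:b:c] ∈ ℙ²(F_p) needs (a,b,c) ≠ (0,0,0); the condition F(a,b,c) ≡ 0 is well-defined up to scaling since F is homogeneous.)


F(2,1,0) ≡ 6 (mod 7); P is NOT on the curve.

Evaluate F(2, 1, 0) term-by-term (mod 7).
  X**3 ↦ 1·8·1·1 = 8
  -3*X**2*Y ↦ -3·4·1·1 = -12
  -2*X**2*Z ↦ -2·4·1·0 = 0
  -2*X*Y*Z ↦ -2·2·1·0 = 0
  2*X*Z**2 ↦ 2·2·1·0 = 0
  3*Y**3 ↦ 3·1·1·1 = 3
  2*Y**2*Z ↦ 2·1·1·0 = 0
  -3*Y*Z**2 ↦ -3·1·1·0 = 0
  -Z**3 ↦ -1·1·1·0 = 0
Sum: F(2, 1, 0) = (8) + (-12) + (0) + (0) + (0) + (3) + (0) + (0) + (0) = -1.
Reducing mod 7: -1 ≡ 6 (mod 7).
Since F(a, b, c) ≡ 6 ≠ 0 (mod 7), P does NOT lie on the curve.


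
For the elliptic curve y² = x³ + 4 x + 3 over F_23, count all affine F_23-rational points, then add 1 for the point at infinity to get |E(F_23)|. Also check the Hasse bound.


Affine points = {(0, 7), (0, 16), (1, 10), (1, 13), (6, 6), (6, 17), (7, 11), (7, 12), (8, 8), (8, 15), (9, 3), (9, 20), (10, 10), (10, 13), (12, 10), (12, 13), (16, 0), (17, 4), (17, 19)}; affine count = 19; |E(F_23)| = 20.

Discriminant check: Δ ∝ 4a³ + 27b² = 4·4³ + 27·3² = 4·64 + 27·9 ≡ 16 (mod 23). Nonzero ⇒ E is nonsingular.
For each x ∈ F_23, compute rhs = x³ + 4·x + 3 mod 23, then count y ∈ F_23 with y² ≡ rhs.
  x = 0: rhs = 3, matching y values: 7, 16 (2 points).
  x = 1: rhs = 8, matching y values: 10, 13 (2 points).
  x = 2: rhs = 19, matching y values: none (0 points).
  x = 3: rhs = 19, matching y values: none (0 points).
  x = 4: rhs = 14, matching y values: none (0 points).
  x = 5: rhs = 10, matching y values: none (0 points).
  x = 6: rhs = 13, matching y values: 6, 17 (2 points).
  x = 7: rhs = 6, matching y values: 11, 12 (2 points).
  x = 8: rhs = 18, matching y values: 8, 15 (2 points).
  x = 9: rhs = 9, matching y values: 3, 20 (2 points).
  x = 10: rhs = 8, matching y values: 10, 13 (2 points).
  x = 11: rhs = 21, matching y values: none (0 points).
  x = 12: rhs = 8, matching y values: 10, 13 (2 points).
  x = 13: rhs = 21, matching y values: none (0 points).
  x = 14: rhs = 20, matching y values: none (0 points).
  x = 15: rhs = 11, matching y values: none (0 points).
  x = 16: rhs = 0, matching y values: 0 (1 points).
  x = 17: rhs = 16, matching y values: 4, 19 (2 points).
  x = 18: rhs = 19, matching y values: none (0 points).
  x = 19: rhs = 15, matching y values: none (0 points).
  x = 20: rhs = 10, matching y values: none (0 points).
  x = 21: rhs = 10, matching y values: none (0 points).
  x = 22: rhs = 21, matching y values: none (0 points).
Total affine count: 19.
Full point count |E(F_23)| = 19 + 1 = 20.
Hasse bound: |20 − (23+1)| = |-4| = 4 ≤ 2√23 ≈ 9.5917 ✓.


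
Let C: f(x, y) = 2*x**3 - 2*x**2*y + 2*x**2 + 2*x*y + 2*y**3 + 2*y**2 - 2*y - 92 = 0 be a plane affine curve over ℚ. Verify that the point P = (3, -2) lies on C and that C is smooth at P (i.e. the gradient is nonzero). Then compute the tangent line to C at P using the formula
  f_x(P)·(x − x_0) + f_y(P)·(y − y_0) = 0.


Tangent line at P: 86*x + 2*y - 254 = 0.

Step 1: f(3, -2) = 0, so P lies on C.
Step 2: partial derivatives
  f_x(x, y) = 6*x**2 - 4*x*y + 4*x + 2*y, f_y(x, y) = -2*x**2 + 2*x + 6*y**2 + 4*y - 2.
  f_x(P) = 86, f_y(P) = 2 (gradient nonzero, so P is smooth).
Step 3: tangent line at P: 86·(x − 3) + 2·(y − -2) = 0.
Expanding: 86*x + 2*y - 254 = 0.


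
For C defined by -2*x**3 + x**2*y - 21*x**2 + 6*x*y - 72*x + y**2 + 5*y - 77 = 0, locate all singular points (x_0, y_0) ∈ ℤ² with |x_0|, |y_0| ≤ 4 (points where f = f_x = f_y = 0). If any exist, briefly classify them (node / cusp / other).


Singular points: {(-3, 2)}; classification: node.

Compute partial derivatives:
  f_x = -6*x**2 + 2*x*y - 42*x + 6*y - 72.
  f_y = x**2 + 6*x + 2*y + 5.
Scan x_0 ∈ {−4, ..., 4}. For each x_0, f_y(x_0, y) is a polynomial in y; find its integer roots y ∈ {−4, ..., 4}, then test f_x and f at those candidates.
  x = -4: f_y(-4, y) = 2*y - 3; no integer root y with |y| ≤ 4.
  x = -3: f_y(-3, y) = 2*y - 4; vanishes at y ∈ {2}. (-3, 2): f_x = 0, f = 0 — SINGULAR.
  x = -2: f_y(-2, y) = 2*y - 3; no integer root y with |y| ≤ 4.
  x = -1: f_y(-1, y) = 2*y; vanishes at y ∈ {0}. (-1, 0): f_x = -36 ≠ 0.
  x = 0: f_y(0, y) = 2*y + 5; no integer root y with |y| ≤ 4.
  x = 1: f_y(1, y) = 2*y + 12; no integer root y with |y| ≤ 4.
  x = 2: f_y(2, y) = 2*y + 21; no integer root y with |y| ≤ 4.
  x = 3: f_y(3, y) = 2*y + 32; no integer root y with |y| ≤ 4.
  x = 4: f_y(4, y) = 2*y + 45; no integer root y with |y| ≤ 4.
Only singular point on the grid: (-3, 2).
Classify: substitute x = -3 + u, y = 2 + v and expand: f = -2*u**3 + u**2*v - u**2 + v**2.
No constant or linear terms (consistent with a singular point). Quadratic part: -u**2 + v**2. Cubic part: -2*u**3 + u**2*v.
The quadratic part v**2 - u**2 = (v − u)(v + u) splits into two distinct linear factors, so there are two distinct tangent lines y − 2 = ±(x − -3) — this is a node (ordinary double point).
Classification: node.


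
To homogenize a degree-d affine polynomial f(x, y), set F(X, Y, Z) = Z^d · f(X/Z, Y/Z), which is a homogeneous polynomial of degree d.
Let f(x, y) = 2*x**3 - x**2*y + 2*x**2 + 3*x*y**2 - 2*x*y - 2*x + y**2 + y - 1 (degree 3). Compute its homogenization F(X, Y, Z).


F(X, Y, Z) = 2*X**3 - X**2*Y + 2*X**2*Z + 3*X*Y**2 - 2*X*Y*Z - 2*X*Z**2 + Y**2*Z + Y*Z**2 - Z**3

deg(f) = 3.
Substitute x = X/Z, y = Y/Z into f, then multiply by Z^3.
  monomial 2·x^3·y^0 ↦ 2·X^3·Y^0·Z^0.
  monomial -1·x^2·y^1 ↦ -1·X^2·Y^1·Z^0.
  monomial 2·x^2·y^0 ↦ 2·X^2·Y^0·Z^1.
  monomial 3·x^1·y^2 ↦ 3·X^1·Y^2·Z^0.
  monomial -2·x^1·y^1 ↦ -2·X^1·Y^1·Z^1.
  monomial -2·x^1·y^0 ↦ -2·X^1·Y^0·Z^2.
  monomial 1·x^0·y^2 ↦ 1·X^0·Y^2·Z^1.
  monomial 1·x^0·y^1 ↦ 1·X^0·Y^1·Z^2.
  monomial -1·x^0·y^0 ↦ -1·X^0·Y^0·Z^3.
Collecting: F(X, Y, Z) = 2*X**3 - X**2*Y + 2*X**2*Z + 3*X*Y**2 - 2*X*Y*Z - 2*X*Z**2 + Y**2*Z + Y*Z**2 - Z**3.


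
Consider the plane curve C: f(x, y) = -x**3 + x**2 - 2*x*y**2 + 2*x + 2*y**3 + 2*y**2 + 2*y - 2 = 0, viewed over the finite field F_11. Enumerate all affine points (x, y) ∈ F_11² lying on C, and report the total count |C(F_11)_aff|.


Affine F_11-points: {(0, 5), (0, 8), (1, 0), (2, 1), (3, 6), (3, 8), (3, 10), (4, 1), (6, 1), (7, 3), (9, 8), (10, 4)}; count = 12.

For each of the 121 pairs (x, y) ∈ F_11², evaluate f(x, y) mod 11. Record the zeros.
  x = 0: [0↦9, 1↦4, 2↦4, 3↦10, 4↦1, 5↦0, 6↦8, 7↦4, 8↦0, 9↦8, 10↦7]  zeros at y ∈ {5, 8}
  x = 1: [0↦0, 1↦4, 2↦9, 3↦5, 4↦4, 5↦7, 6↦4, 7↦7, 8↦6, 9↦2, 10↦7]  zeros at y ∈ {0}
  x = 2: [0↦9, 1↦0, 2↦10, 3↦7, 4↦3, 5↦10, 6↦7, 7↦6, 8↦8, 9↦3, 10↦3]  zeros at y ∈ {1}
  x = 3: [0↦8, 1↦8, 2↦1, 3↦10, 4↦3, 5↦3, 6↦0, 7↦6, 8↦0, 9↦5, 10↦0]  zeros at y ∈ {6, 8, 10}
  x = 4: [0↦2, 1↦0, 2↦9, 3↦8, 4↦9, 5↦2, 6↦10, 7↦1, 8↦9, 9↦2, 10↦3]  zeros at y ∈ {1}
  x = 5: [0↦7, 1↦3, 2↦6, 3↦6, 4↦4, 5↦1, 6↦9, 7↦7, 8↦7, 9↦10, 10↦6]  zeros at y ∈ ∅
  x = 6: [0↦6, 1↦0, 2↦8, 3↦9, 4↦4, 5↦5, 6↦2, 7↦7, 8↦10, 9↦1, 10↦3]  zeros at y ∈ {1}
  x = 7: [0↦4, 1↦7, 2↦9, 3↦0, 4↦3, 5↦8, 6↦5, 7↦6, 8↦1, 9↦2, 10↦10]  zeros at y ∈ {3}
  x = 8: [0↦6, 1↦7, 2↦3, 3↦6, 4↦6, 5↦4, 6↦1, 7↦9, 8↦7, 9↦7, 10↦10]  zeros at y ∈ ∅
  x = 9: [0↦6, 1↦5, 2↦6, 3↦10, 4↦7, 5↦9, 6↦6, 7↦10, 8↦0, 9↦10, 10↦8]  zeros at y ∈ {8}
  x = 10: [0↦9, 1↦6, 2↦1, 3↦6, 4↦0, 5↦6, 6↦3, 7↦3, 8↦7, 9↦5, 10↦9]  zeros at y ∈ {4}
Collecting zeros: affine points = {(0, 5), (0, 8), (1, 0), (2, 1), (3, 6), (3, 8), (3, 10), (4, 1), (6, 1), (7, 3), (9, 8), (10, 4)}.
Total count |C(F_11)_aff| = 12.
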